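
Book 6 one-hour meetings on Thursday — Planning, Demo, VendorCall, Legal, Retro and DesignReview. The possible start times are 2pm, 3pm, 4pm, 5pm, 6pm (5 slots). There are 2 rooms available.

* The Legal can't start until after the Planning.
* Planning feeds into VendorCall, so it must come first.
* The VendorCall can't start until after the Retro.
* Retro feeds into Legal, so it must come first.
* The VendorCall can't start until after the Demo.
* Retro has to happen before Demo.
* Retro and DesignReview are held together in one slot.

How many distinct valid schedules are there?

Splitting on Planning: it can be 2pm (11), 3pm (20), 4pm (16), 5pm (6). Listing each branch's schedules as (Demo, VendorCall, Legal, Retro, DesignReview):
Planning=2pm: (4pm,5pm,4pm,3pm,3pm) (4pm,5pm,5pm,3pm,3pm) (4pm,5pm,6pm,3pm,3pm) (4pm,6pm,4pm,3pm,3pm) (4pm,6pm,5pm,3pm,3pm) (4pm,6pm,6pm,3pm,3pm) (5pm,6pm,4pm,3pm,3pm) (5pm,6pm,5pm,3pm,3pm) (5pm,6pm,5pm,4pm,4pm) (5pm,6pm,6pm,3pm,3pm) (5pm,6pm,6pm,4pm,4pm) — 11.
Planning=3pm: (3pm,4pm,4pm,2pm,2pm) (3pm,4pm,5pm,2pm,2pm) (3pm,4pm,6pm,2pm,2pm) (3pm,5pm,4pm,2pm,2pm) (3pm,5pm,5pm,2pm,2pm) (3pm,5pm,6pm,2pm,2pm) (3pm,6pm,4pm,2pm,2pm) (3pm,6pm,5pm,2pm,2pm) (3pm,6pm,6pm,2pm,2pm) (4pm,5pm,4pm,2pm,2pm) (4pm,5pm,5pm,2pm,2pm) (4pm,5pm,6pm,2pm,2pm) (4pm,6pm,4pm,2pm,2pm) (4pm,6pm,5pm,2pm,2pm) (4pm,6pm,6pm,2pm,2pm) (5pm,6pm,4pm,2pm,2pm) (5pm,6pm,5pm,2pm,2pm) (5pm,6pm,5pm,4pm,4pm) (5pm,6pm,6pm,2pm,2pm) (5pm,6pm,6pm,4pm,4pm) — 20.
Planning=4pm: (3pm,5pm,5pm,2pm,2pm) (3pm,5pm,6pm,2pm,2pm) (3pm,6pm,5pm,2pm,2pm) (3pm,6pm,6pm,2pm,2pm) (4pm,5pm,5pm,2pm,2pm) (4pm,5pm,5pm,3pm,3pm) (4pm,5pm,6pm,2pm,2pm) (4pm,5pm,6pm,3pm,3pm) (4pm,6pm,5pm,2pm,2pm) (4pm,6pm,5pm,3pm,3pm) (4pm,6pm,6pm,2pm,2pm) (4pm,6pm,6pm,3pm,3pm) (5pm,6pm,5pm,2pm,2pm) (5pm,6pm,5pm,3pm,3pm) (5pm,6pm,6pm,2pm,2pm) (5pm,6pm,6pm,3pm,3pm) — 16.
Planning=5pm: (3pm,6pm,6pm,2pm,2pm) (4pm,6pm,6pm,2pm,2pm) (4pm,6pm,6pm,3pm,3pm) (5pm,6pm,6pm,2pm,2pm) (5pm,6pm,6pm,3pm,3pm) (5pm,6pm,6pm,4pm,4pm) — 6.
Summing: 11 + 20 + 16 + 6 = 53.

53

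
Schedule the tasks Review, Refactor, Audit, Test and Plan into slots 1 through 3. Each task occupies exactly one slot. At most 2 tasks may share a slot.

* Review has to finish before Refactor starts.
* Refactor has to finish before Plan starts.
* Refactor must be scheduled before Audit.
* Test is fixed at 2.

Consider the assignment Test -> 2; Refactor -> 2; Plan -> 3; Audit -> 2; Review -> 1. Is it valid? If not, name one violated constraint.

Refactor has to finish before Plan starts — holds.
Review has to finish before Refactor starts — holds.
Test is fixed at 2 — holds.
Refactor must be scheduled before Audit — violated.
At most 2 tasks may share a slot — violated.

No. At most 2 tasks may share a slot is not satisfied.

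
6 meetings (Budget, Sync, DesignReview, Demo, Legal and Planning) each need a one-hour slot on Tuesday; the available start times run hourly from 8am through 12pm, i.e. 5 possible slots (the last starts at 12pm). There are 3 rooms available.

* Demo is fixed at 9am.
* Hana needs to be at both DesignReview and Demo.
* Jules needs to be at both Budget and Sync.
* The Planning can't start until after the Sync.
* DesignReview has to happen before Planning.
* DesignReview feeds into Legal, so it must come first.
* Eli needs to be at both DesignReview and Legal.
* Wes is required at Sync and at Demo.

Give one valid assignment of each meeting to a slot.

Budget in 10am, Planning in 9am, Legal in 9am, Demo in 9am, DesignReview in 8am, Sync in 8am

Checking: DesignReview(8am) before Planning(9am); Sync(8am) before Planning(9am); DesignReview(8am) before Legal(9am); Budget(10am) != Sync(8am); Sync(8am) != Demo(9am); DesignReview(8am) != Legal(9am); DesignReview(8am) != Demo(9am); Demo=9am in [9am,9am]; max 3 per slot (cap 3).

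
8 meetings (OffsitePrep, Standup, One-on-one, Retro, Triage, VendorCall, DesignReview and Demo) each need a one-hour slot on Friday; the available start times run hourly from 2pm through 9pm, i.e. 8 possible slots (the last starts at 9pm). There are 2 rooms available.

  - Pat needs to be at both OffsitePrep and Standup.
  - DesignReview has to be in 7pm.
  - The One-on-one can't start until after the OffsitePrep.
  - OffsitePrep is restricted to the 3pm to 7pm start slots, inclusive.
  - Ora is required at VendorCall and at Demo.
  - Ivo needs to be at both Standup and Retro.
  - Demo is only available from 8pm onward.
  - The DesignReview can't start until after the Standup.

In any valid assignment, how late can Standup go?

Downstream work caps Standup at 6pm.
Standup at 6pm is achievable: DesignReview -> 7pm, OffsitePrep -> 3pm, Retro -> 2pm, Standup -> 6pm, Demo -> 8pm, One-on-one -> 4pm, Triage -> 2pm, VendorCall -> 3pm.

6pm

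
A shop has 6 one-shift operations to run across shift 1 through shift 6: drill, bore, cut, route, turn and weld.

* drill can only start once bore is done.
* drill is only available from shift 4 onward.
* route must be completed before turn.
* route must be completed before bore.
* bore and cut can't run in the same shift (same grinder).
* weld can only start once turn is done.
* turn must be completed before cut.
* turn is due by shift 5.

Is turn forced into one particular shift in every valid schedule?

No

turn can be shift 2 (e.g. bore=shift 2, route=shift 1, weld=shift 3, turn=shift 2, cut=shift 3, drill=shift 4) or shift 3 (e.g. route -> shift 1, drill -> shift 4, bore -> shift 2, weld -> shift 4, cut -> shift 4, turn -> shift 3).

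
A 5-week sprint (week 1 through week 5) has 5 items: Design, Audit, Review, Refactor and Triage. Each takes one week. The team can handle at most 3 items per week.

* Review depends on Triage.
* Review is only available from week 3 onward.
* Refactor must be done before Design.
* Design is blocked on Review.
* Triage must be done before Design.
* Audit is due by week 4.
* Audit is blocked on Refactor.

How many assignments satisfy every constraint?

42

Splitting on Design: it can be week 4 (12), week 5 (30). Listing each branch's schedules as (Audit, Review, Refactor, Triage) by week number:
Design=week 4: (2,3,1,1) (2,3,1,2) (3,3,1,1) (3,3,1,2) (3,3,2,1) (3,3,2,2) (4,3,1,1) (4,3,1,2) (4,3,2,1) (4,3,2,2) (4,3,3,1) (4,3,3,2) — 12.
Design=week 5: (2,3,1,1) (2,3,1,2) (2,4,1,1) (2,4,1,2) (2,4,1,3) (3,3,1,1) (3,3,1,2) (3,3,2,1) (3,3,2,2) (3,4,1,1) (3,4,1,2) (3,4,1,3) (3,4,2,1) (3,4,2,2) (3,4,2,3) (4,3,1,1) (4,3,1,2) (4,3,2,1) (4,3,2,2) (4,3,3,1) (4,3,3,2) (4,4,1,1) (4,4,1,2) (4,4,1,3) (4,4,2,1) (4,4,2,2) (4,4,2,3) (4,4,3,1) (4,4,3,2) (4,4,3,3) — 30.
Summing: 12 + 30 = 42.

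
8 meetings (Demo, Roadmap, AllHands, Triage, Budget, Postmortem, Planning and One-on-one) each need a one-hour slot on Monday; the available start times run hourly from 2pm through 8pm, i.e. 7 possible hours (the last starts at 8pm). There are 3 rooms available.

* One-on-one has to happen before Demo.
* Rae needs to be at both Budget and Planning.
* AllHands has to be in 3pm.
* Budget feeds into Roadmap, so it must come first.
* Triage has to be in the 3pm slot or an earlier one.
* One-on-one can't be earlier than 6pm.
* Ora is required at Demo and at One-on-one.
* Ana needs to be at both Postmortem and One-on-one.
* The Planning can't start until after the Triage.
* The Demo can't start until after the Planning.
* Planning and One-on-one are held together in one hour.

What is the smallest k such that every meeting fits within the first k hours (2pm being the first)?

The precedence chain requires at least 3 distinct hours.
With at most 3 per hour and 8 meetings, at least 3 hours are needed.
Propagating the time windows through the other constraints, Demo can't land before 7pm — that is hour 6 counting from 2pm — so the schedule must run through at least 6 hours.
6 works (last occupied hour: 7pm): for example Triage in 2pm; Postmortem in 2pm; Roadmap in 3pm; Planning in 6pm; AllHands in 3pm; One-on-one in 6pm; Demo in 7pm; Budget in 2pm.

6 hours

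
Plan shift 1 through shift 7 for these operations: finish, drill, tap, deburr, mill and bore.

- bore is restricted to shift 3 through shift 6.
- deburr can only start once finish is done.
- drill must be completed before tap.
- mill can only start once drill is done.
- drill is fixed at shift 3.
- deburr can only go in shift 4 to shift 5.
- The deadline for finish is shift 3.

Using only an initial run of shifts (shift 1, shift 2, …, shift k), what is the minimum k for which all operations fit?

4

The precedence chain requires at least 2 distinct shifts.
deburr can't be placed before shift 4, so the schedule must run through at least shift 4.
4 works (last occupied shift: shift 4): for example mill -> shift 4, bore -> shift 3, tap -> shift 4, drill -> shift 3, finish -> shift 1, deburr -> shift 4.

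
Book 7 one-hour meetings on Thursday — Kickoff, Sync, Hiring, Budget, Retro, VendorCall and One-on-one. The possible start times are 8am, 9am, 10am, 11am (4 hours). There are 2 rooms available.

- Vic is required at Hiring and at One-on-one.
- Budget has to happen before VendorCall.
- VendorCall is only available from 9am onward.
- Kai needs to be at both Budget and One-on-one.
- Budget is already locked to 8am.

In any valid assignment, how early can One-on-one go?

One-on-one at 9am is achievable: One-on-one in 9am, VendorCall in 9am, Sync in 10am, Hiring in 10am, Retro in 11am, Budget in 8am, Kickoff in 8am.
Nothing earlier works — the conflict and capacity constraints rule out every hour before 9am.

9am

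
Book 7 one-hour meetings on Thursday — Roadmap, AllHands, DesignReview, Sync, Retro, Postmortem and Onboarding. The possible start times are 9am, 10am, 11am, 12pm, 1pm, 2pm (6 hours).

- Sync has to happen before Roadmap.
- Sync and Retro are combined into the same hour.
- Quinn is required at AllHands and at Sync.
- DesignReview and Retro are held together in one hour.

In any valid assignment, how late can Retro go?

Retro must be in the same hour as Sync, which can't be after 1pm, so Retro is at most 1pm.
Retro at 1pm is achievable: Postmortem in 9am, Roadmap in 2pm, DesignReview in 1pm, Sync in 1pm, Onboarding in 9am, Retro in 1pm, AllHands in 9am.

1pm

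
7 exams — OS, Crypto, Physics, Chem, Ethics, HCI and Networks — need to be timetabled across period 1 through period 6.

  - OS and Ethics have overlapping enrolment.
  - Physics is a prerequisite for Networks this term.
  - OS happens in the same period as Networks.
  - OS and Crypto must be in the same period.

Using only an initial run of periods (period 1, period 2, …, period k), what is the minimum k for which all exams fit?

The precedence chain requires at least 2 distinct periods.
2 works (last occupied period: period 2): for example Ethics=period 1, Chem=period 1, Crypto=period 2, HCI=period 1, Networks=period 2, Physics=period 1, OS=period 2.

2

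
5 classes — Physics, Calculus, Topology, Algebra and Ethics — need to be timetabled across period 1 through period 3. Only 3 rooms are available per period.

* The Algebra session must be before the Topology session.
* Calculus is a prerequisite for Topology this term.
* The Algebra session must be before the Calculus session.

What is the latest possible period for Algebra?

Downstream work caps Algebra at period 1.
Algebra at period 1 is achievable: Physics -> period 1, Topology -> period 3, Ethics -> period 1, Calculus -> period 2, Algebra -> period 1.

period 1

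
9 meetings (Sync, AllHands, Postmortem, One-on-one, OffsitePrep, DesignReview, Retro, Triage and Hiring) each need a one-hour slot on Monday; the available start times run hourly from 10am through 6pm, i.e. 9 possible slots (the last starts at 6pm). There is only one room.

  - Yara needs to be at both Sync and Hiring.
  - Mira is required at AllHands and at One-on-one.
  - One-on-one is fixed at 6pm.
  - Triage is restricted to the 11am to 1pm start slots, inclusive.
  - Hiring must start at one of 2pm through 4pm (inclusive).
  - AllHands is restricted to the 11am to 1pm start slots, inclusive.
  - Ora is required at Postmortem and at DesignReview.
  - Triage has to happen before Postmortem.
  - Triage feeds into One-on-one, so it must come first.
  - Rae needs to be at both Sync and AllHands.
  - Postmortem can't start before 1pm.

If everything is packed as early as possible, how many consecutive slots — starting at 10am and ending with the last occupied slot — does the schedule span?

9 slots

The precedence chain requires at least 2 distinct slots.
With at most 1 per slot and 9 meetings, at least 9 slots are needed.
One-on-one can't be placed before 6pm — that is slot 9 counting from 10am — so the schedule must run through at least 9 slots.
9 works (last occupied slot: 6pm): for example Postmortem=1pm, OffsitePrep=3pm, DesignReview=4pm, Retro=5pm, Sync=10am, Hiring=2pm, AllHands=12pm, One-on-one=6pm, Triage=11am.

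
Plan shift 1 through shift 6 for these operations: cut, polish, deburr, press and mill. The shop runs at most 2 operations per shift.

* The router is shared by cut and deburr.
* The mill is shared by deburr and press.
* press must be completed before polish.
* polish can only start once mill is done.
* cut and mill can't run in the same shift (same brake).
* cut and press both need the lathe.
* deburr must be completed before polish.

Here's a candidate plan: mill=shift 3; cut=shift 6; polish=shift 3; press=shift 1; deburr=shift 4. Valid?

The shop runs at most 2 operations per shift — holds.
press must be completed before polish — holds.
polish can only start once mill is done — violated.
cut and press both need the lathe — holds.
cut and mill can't run in the same shift (same brake) — holds.
deburr must be completed before polish — violated.
The router is shared by cut and deburr — holds.
The mill is shared by deburr and press — holds.

Invalid. deburr must be completed before polish.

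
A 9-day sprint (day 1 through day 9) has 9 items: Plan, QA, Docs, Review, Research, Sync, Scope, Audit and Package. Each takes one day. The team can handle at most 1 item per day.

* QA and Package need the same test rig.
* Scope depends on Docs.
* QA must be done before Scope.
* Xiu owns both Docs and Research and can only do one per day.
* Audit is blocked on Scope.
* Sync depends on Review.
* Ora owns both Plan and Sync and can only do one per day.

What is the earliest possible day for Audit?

Precedence pushes Audit to at least day 3.
Audit at day 4 is achievable: Plan -> day 7; Sync -> day 6; QA -> day 1; Package -> day 9; Review -> day 5; Docs -> day 2; Scope -> day 3; Research -> day 8; Audit -> day 4.
Nothing earlier works — the conflict and capacity constraints rule out every day before day 4.

day 4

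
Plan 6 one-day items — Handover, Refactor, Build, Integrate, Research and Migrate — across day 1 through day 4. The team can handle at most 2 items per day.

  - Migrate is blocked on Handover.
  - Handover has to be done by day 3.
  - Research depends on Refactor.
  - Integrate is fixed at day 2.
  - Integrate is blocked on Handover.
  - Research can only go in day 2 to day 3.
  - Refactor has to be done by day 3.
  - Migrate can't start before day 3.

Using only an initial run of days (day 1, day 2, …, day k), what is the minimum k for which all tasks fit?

The precedence chain requires at least 2 distinct days.
With at most 2 per day and 6 tasks, at least 3 days are needed.
Migrate can't be placed before day 3, so the schedule must run through at least day 3.
3 works (last occupied day: day 3): for example Integrate in day 2; Research in day 2; Migrate in day 3; Handover in day 1; Refactor in day 1; Build in day 3.

3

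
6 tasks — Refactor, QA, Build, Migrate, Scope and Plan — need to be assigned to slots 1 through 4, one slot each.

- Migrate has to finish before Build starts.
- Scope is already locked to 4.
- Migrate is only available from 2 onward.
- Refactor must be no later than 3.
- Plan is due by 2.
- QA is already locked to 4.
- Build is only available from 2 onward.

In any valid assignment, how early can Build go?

3

Build is available from 2; precedence pushes Build to at least 3.
Build at 3 is achievable: QA=4, Build=3, Plan=1, Migrate=2, Scope=4, Refactor=1.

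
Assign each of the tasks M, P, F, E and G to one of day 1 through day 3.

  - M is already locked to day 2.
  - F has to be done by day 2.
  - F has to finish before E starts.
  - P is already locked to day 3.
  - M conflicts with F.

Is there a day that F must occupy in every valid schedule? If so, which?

F's window is day 1–day 2.
M is fixed at day 2, and F can't share a day with M.
So F must be day 1.

day 1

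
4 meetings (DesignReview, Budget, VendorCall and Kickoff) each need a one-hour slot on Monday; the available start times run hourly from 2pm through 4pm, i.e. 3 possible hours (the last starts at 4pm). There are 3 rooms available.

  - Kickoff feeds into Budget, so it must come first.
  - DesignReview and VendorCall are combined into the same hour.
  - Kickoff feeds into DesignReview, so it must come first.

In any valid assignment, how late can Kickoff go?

Downstream work caps Kickoff at 3pm.
Kickoff at 3pm is achievable: Budget in 4pm; DesignReview in 4pm; Kickoff in 3pm; VendorCall in 4pm.

3pm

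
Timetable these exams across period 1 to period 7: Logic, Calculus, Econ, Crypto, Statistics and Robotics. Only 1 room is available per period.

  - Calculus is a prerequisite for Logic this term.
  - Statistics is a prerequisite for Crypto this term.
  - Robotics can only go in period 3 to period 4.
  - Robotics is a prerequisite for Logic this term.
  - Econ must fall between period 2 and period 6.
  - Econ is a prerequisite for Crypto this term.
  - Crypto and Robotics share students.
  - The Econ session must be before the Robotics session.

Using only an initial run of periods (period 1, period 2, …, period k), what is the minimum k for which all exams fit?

6 periods

The precedence chain requires at least 3 distinct periods.
With at most 1 per period and 6 exams, at least 6 periods are needed.
Propagating the time windows through the other constraints, Logic can't land before period 4, so the schedule must run through at least period 4.
6 works (last occupied period: period 6): for example Logic -> period 4; Calculus -> period 1; Robotics -> period 3; Crypto -> period 6; Econ -> period 2; Statistics -> period 5.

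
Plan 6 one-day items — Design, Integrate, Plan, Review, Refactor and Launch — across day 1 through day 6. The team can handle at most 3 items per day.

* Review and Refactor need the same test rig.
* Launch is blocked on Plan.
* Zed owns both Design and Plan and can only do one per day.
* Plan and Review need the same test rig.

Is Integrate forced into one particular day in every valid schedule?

Integrate can be day 1 (e.g. Plan -> day 1; Launch -> day 2; Refactor -> day 1; Review -> day 2; Design -> day 2; Integrate -> day 1) or day 2 (e.g. Refactor=day 1; Integrate=day 2; Launch=day 2; Plan=day 1; Review=day 3; Design=day 2).

No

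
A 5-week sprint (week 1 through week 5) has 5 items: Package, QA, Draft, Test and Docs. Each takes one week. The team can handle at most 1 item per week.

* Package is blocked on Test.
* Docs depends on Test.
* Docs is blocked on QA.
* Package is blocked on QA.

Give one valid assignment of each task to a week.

Docs -> week 4, QA -> week 1, Test -> week 2, Draft -> week 5, Package -> week 3

Checking: QA(week 1) before Package(week 3); Test(week 2) before Package(week 3); Test(week 2) before Docs(week 4); QA(week 1) before Docs(week 4); max 1 per week (cap 1).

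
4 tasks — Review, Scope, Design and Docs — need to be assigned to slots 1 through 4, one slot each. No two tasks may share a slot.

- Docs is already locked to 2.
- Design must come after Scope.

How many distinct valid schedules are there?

Enumerating: Review -> 4; Scope -> 1; Design -> 3; Docs -> 2 | Review -> 3, Scope -> 1, Design -> 4, Docs -> 2 | Review=1; Scope=3; Design=4; Docs=2.

3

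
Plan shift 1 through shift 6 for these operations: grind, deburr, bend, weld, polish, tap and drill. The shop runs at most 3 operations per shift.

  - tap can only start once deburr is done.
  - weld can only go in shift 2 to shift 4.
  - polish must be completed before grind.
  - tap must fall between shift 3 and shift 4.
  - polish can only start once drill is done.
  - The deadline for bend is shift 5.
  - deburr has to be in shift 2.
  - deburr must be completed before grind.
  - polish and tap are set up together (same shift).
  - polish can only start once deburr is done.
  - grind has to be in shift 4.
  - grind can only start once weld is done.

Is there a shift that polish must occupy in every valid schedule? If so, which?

deburr is fixed at shift 2 and must come before polish, so polish is at least shift 3.
grind is fixed at shift 4 and must come after polish, so polish is at most shift 3.
So polish must be shift 3.

shift 3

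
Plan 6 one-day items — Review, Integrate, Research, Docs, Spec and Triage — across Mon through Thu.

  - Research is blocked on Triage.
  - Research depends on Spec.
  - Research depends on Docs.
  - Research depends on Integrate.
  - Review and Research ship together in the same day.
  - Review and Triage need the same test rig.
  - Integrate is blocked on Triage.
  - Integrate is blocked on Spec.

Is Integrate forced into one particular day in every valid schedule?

No

Integrate can be Tue (e.g. Review in Wed, Spec in Mon, Triage in Mon, Docs in Mon, Research in Wed, Integrate in Tue) or Wed (e.g. Spec=Mon; Research=Thu; Docs=Mon; Triage=Mon; Integrate=Wed; Review=Thu).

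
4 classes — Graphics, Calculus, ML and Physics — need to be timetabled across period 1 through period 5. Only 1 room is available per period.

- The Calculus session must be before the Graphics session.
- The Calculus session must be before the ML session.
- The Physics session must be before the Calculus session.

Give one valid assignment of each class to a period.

Graphics -> period 3, Calculus -> period 2, Physics -> period 1, ML -> period 4

Checking: Physics(period 1) before Calculus(period 2); Calculus(period 2) before ML(period 4); Calculus(period 2) before Graphics(period 3); max 1 per period (cap 1).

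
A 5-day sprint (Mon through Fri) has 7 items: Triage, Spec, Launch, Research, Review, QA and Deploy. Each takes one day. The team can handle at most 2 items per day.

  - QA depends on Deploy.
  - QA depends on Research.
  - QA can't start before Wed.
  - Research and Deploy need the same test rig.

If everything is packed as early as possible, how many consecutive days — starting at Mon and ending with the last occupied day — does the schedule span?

4 days

The precedence chain requires at least 2 distinct days.
With at most 2 per day and 7 tasks, at least 4 days are needed.
QA can't be placed before Wed — that is day 3 counting from Mon — so the schedule must run through at least 3 days.
4 works (last occupied day: Thu): for example Research in Mon; Spec in Tue; Deploy in Tue; Triage in Mon; QA in Wed; Launch in Wed; Review in Thu.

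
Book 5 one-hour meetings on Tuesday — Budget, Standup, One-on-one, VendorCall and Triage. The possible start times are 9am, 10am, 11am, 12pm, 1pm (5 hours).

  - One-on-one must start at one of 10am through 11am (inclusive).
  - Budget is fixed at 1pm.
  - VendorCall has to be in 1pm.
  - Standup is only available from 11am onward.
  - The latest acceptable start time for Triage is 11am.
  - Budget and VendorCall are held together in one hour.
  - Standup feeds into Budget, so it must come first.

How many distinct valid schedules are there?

12

Splitting on Standup: it can be 11am (6), 12pm (6). Listing each branch's schedules as (Budget, One-on-one, VendorCall, Triage):
Standup=11am: (1pm,10am,1pm,9am) (1pm,10am,1pm,10am) (1pm,10am,1pm,11am) (1pm,11am,1pm,9am) (1pm,11am,1pm,10am) (1pm,11am,1pm,11am) — 6.
Standup=12pm: (1pm,10am,1pm,9am) (1pm,10am,1pm,10am) (1pm,10am,1pm,11am) (1pm,11am,1pm,9am) (1pm,11am,1pm,10am) (1pm,11am,1pm,11am) — 6.
Summing: 6 + 6 = 12.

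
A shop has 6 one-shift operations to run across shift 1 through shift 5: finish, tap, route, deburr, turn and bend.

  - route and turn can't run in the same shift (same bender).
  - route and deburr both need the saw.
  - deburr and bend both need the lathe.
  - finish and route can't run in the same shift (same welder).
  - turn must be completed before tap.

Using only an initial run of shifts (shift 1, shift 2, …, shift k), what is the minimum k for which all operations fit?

The precedence chain requires at least 2 distinct shifts.
2 works (last occupied shift: shift 2): for example turn -> shift 1; tap -> shift 2; bend -> shift 2; deburr -> shift 1; finish -> shift 1; route -> shift 2.

2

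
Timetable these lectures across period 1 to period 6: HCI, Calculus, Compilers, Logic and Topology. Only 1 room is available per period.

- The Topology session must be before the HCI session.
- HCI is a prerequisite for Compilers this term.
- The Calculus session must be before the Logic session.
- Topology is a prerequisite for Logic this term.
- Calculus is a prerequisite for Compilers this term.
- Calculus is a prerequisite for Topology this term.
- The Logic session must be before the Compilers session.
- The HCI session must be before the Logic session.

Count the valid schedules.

Splitting on HCI: it can be period 3 (3), period 4 (3). Listing each branch's schedules as (Calculus, Compilers, Logic, Topology) by period number:
HCI=period 3: (1,5,4,2) (1,6,4,2) (1,6,5,2) — 3.
HCI=period 4: (1,6,5,2) (1,6,5,3) (2,6,5,3) — 3.
Summing: 3 + 3 = 6.

6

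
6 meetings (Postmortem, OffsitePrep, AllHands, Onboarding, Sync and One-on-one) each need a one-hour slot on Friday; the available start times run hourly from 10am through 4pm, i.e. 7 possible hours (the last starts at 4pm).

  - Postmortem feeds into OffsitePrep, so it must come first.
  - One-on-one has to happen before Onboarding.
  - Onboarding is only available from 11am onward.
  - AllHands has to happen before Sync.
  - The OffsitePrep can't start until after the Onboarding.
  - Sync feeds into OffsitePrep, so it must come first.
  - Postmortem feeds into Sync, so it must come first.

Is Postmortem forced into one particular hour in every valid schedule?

No

Postmortem can be 10am (e.g. Postmortem=10am, Sync=11am, OffsitePrep=12pm, Onboarding=11am, AllHands=10am, One-on-one=10am) or 11am (e.g. AllHands in 10am; Sync in 12pm; One-on-one in 10am; Postmortem in 11am; OffsitePrep in 1pm; Onboarding in 11am).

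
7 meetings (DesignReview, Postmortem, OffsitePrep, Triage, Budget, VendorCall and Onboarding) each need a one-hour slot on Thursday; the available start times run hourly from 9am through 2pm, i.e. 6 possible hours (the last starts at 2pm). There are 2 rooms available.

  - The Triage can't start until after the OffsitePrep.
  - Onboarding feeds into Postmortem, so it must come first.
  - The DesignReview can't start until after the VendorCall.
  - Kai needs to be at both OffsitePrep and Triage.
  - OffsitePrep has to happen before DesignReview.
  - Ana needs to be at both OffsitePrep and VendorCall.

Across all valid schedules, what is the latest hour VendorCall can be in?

Downstream work caps VendorCall at 1pm.
VendorCall at 1pm is achievable: Budget in 11am, Triage in 10am, VendorCall in 1pm, Onboarding in 9am, DesignReview in 2pm, Postmortem in 10am, OffsitePrep in 9am.

1pm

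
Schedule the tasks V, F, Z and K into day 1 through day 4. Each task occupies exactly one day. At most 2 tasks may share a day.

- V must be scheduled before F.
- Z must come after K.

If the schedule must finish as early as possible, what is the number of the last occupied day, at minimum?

day 2

The precedence chain requires at least 2 distinct days.
With at most 2 per day and 4 tasks, at least 2 days are needed.
2 works (last occupied day: day 2): for example F in day 2; V in day 1; K in day 1; Z in day 2.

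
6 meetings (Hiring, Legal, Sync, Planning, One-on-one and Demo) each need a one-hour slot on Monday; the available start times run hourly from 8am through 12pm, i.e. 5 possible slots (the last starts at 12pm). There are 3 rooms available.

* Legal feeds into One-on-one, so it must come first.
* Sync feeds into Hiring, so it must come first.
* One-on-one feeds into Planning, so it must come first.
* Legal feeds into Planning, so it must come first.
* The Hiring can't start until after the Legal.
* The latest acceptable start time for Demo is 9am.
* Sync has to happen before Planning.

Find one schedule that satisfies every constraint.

Sync -> 8am; Demo -> 8am; Hiring -> 9am; Legal -> 8am; One-on-one -> 9am; Planning -> 10am

Checking: Legal(8am) before One-on-one(9am); Legal(8am) before Planning(10am); One-on-one(9am) before Planning(10am); Legal(8am) before Hiring(9am); Sync(8am) before Planning(10am); Sync(8am) before Hiring(9am); Demo=8am in [8am,9am]; max 3 per slot (cap 3).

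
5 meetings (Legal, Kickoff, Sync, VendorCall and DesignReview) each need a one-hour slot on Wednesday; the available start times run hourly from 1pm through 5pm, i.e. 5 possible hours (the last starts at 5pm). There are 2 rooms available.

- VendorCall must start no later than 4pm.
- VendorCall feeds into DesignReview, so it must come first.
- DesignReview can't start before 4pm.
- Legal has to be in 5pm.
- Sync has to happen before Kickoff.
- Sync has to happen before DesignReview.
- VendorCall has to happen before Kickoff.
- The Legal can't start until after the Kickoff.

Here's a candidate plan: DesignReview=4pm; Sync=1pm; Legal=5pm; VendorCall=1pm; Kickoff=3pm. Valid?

Valid

VendorCall has to happen before Kickoff — holds.
Legal has to be in 5pm — holds.
Sync has to happen before DesignReview — holds.
DesignReview can't start before 4pm — holds.
VendorCall feeds into DesignReview, so it must come first — holds.
The Legal can't start until after the Kickoff — holds.
VendorCall must start no later than 4pm — holds.
There are 2 rooms available — holds.
Sync has to happen before Kickoff — holds.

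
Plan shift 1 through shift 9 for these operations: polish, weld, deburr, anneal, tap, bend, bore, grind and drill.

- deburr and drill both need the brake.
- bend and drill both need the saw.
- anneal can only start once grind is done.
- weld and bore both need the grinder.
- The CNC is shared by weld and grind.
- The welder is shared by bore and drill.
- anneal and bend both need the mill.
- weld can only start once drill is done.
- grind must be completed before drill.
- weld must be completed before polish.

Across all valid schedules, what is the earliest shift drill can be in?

Precedence pushes drill to at least shift 2; downstream work caps drill at shift 7.
drill at shift 2 is achievable: tap in shift 1; deburr in shift 1; bend in shift 1; polish in shift 4; drill in shift 2; bore in shift 1; anneal in shift 2; grind in shift 1; weld in shift 3.

shift 2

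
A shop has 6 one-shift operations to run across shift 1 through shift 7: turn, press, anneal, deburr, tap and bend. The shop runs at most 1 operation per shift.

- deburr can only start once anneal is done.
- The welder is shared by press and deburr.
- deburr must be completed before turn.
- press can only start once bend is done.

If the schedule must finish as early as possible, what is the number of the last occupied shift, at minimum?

The precedence chain requires at least 3 distinct shifts.
With at most 1 per shift and 6 operations, at least 6 shifts are needed.
6 works (last occupied shift: shift 6): for example press in shift 5; turn in shift 3; bend in shift 4; deburr in shift 2; tap in shift 6; anneal in shift 1.

6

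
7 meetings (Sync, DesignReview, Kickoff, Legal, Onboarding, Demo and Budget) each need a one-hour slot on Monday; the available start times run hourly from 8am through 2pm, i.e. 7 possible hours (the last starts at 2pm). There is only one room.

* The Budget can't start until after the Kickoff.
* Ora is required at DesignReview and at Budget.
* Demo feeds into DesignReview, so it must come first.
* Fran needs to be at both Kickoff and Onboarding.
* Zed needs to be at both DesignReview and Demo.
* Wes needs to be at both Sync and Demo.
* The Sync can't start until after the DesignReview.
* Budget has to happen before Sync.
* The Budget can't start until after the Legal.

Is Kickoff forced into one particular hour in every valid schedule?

Kickoff can be 8am (e.g. Legal in 9am, Budget in 10am, Sync in 1pm, Onboarding in 2pm, Kickoff in 8am, DesignReview in 12pm, Demo in 11am) or 9am (e.g. Budget in 10am; Onboarding in 2pm; DesignReview in 12pm; Kickoff in 9am; Legal in 8am; Sync in 1pm; Demo in 11am).

No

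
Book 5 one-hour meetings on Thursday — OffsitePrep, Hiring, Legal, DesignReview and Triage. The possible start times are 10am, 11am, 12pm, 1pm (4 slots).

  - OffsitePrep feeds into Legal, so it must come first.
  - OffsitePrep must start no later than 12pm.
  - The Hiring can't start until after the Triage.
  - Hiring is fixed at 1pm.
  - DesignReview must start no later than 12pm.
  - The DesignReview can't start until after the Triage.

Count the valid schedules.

18

Splitting on OffsitePrep: it can be 10am (9), 11am (6), 12pm (3). Listing each branch's schedules as (Hiring, Legal, DesignReview, Triage):
OffsitePrep=10am: (1pm,11am,11am,10am) (1pm,11am,12pm,10am) (1pm,11am,12pm,11am) (1pm,12pm,11am,10am) (1pm,12pm,12pm,10am) (1pm,12pm,12pm,11am) (1pm,1pm,11am,10am) (1pm,1pm,12pm,10am) (1pm,1pm,12pm,11am) — 9.
OffsitePrep=11am: (1pm,12pm,11am,10am) (1pm,12pm,12pm,10am) (1pm,12pm,12pm,11am) (1pm,1pm,11am,10am) (1pm,1pm,12pm,10am) (1pm,1pm,12pm,11am) — 6.
OffsitePrep=12pm: (1pm,1pm,11am,10am) (1pm,1pm,12pm,10am) (1pm,1pm,12pm,11am) — 3.
Summing: 9 + 6 + 3 = 18.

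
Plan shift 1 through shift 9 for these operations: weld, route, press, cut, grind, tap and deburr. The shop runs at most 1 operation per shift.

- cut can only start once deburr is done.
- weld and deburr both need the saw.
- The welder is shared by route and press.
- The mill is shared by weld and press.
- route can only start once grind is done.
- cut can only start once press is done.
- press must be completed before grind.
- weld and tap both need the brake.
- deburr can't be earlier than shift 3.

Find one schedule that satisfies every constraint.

route -> shift 5; grind -> shift 2; cut -> shift 4; weld -> shift 6; tap -> shift 7; press -> shift 1; deburr -> shift 3

Checking: deburr(shift 3) before cut(shift 4); press(shift 1) before cut(shift 4); grind(shift 2) before route(shift 5); press(shift 1) before grind(shift 2); weld(shift 6) != tap(shift 7); weld(shift 6) != deburr(shift 3); weld(shift 6) != press(shift 1); route(shift 5) != press(shift 1); deburr=shift 3 in [shift 3,shift 9]; max 1 per shift (cap 1).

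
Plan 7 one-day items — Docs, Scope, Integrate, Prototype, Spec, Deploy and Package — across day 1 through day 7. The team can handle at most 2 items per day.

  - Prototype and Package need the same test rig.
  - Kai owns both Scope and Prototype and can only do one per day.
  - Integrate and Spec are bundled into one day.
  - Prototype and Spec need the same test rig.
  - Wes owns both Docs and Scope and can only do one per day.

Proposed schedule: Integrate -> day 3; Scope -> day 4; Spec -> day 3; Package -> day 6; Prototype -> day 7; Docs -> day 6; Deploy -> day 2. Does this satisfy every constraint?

Integrate and Spec are bundled into one day — holds.
The team can handle at most 2 items per day — holds.
Prototype and Package need the same test rig — holds.
Kai owns both Scope and Prototype and can only do one per day — holds.
Wes owns both Docs and Scope and can only do one per day — holds.
Prototype and Spec need the same test rig — holds.

Yes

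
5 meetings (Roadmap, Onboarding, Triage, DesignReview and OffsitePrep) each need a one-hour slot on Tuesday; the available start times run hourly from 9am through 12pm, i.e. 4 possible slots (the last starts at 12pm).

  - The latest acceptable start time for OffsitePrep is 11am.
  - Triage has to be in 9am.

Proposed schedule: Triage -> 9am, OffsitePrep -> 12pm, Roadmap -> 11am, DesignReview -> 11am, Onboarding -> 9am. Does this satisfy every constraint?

Triage has to be in 9am — holds.
The latest acceptable start time for OffsitePrep is 11am — violated.

No — it violates: The latest acceptable start time for OffsitePrep is 11am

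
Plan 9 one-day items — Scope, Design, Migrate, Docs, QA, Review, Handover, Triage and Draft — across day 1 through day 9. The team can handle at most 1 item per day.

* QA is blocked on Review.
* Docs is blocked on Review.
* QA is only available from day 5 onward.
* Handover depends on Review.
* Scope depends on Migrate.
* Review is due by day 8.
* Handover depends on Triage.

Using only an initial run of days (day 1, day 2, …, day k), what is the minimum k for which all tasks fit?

The precedence chain requires at least 2 distinct days.
With at most 1 per day and 9 tasks, at least 9 days are needed.
QA can't be placed before day 5, so the schedule must run through at least day 5.
9 works (last occupied day: day 9): for example Review=day 1; Design=day 8; Docs=day 7; QA=day 5; Triage=day 2; Draft=day 9; Migrate=day 4; Handover=day 3; Scope=day 6.

9 days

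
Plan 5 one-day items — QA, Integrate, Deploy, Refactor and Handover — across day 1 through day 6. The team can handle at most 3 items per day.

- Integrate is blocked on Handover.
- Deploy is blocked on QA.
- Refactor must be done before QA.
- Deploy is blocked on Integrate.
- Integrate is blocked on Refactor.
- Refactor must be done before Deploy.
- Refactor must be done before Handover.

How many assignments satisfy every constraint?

Splitting on QA: it can be day 2 (10), day 3 (14), day 4 (14), day 5 (10). Listing each branch's schedules as (Integrate, Deploy, Refactor, Handover) by day number:
QA=day 2: (3,4,1,2) (3,5,1,2) (3,6,1,2) (4,5,1,2) (4,5,1,3) (4,6,1,2) (4,6,1,3) (5,6,1,2) (5,6,1,3) (5,6,1,4) — 10.
QA=day 3: (3,4,1,2) (3,5,1,2) (3,6,1,2) (4,5,1,2) (4,5,1,3) (4,5,2,3) (4,6,1,2) (4,6,1,3) (4,6,2,3) (5,6,1,2) (5,6,1,3) (5,6,1,4) (5,6,2,3) (5,6,2,4) — 14.
QA=day 4: (3,5,1,2) (3,6,1,2) (4,5,1,2) (4,5,1,3) (4,5,2,3) (4,6,1,2) (4,6,1,3) (4,6,2,3) (5,6,1,2) (5,6,1,3) (5,6,1,4) (5,6,2,3) (5,6,2,4) (5,6,3,4) — 14.
QA=day 5: (3,6,1,2) (4,6,1,2) (4,6,1,3) (4,6,2,3) (5,6,1,2) (5,6,1,3) (5,6,1,4) (5,6,2,3) (5,6,2,4) (5,6,3,4) — 10.
Summing: 10 + 14 + 14 + 10 = 48.

48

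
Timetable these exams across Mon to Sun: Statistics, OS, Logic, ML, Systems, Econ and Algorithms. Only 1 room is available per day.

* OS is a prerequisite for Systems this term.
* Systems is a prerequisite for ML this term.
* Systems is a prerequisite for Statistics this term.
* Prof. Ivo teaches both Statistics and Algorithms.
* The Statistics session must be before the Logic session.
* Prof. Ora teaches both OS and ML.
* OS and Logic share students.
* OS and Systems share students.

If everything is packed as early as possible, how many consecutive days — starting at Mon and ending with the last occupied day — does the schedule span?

7 days

The precedence chain requires at least 4 distinct days.
With at most 1 per day and 7 exams, at least 7 days are needed.
7 works (last occupied day: Sun): for example OS -> Mon, Econ -> Sat, ML -> Fri, Statistics -> Wed, Algorithms -> Sun, Logic -> Thu, Systems -> Tue.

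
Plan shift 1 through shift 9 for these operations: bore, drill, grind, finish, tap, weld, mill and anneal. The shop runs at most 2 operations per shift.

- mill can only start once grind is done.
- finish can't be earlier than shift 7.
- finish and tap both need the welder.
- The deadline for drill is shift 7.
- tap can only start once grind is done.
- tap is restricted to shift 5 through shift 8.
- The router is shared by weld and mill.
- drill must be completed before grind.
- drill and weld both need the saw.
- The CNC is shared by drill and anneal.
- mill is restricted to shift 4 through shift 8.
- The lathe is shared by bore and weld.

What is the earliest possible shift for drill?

shift 1

Drill's own window allows nothing later than shift 7; downstream work caps drill at shift 6.
drill at shift 1 is achievable: finish=shift 7; drill=shift 1; weld=shift 2; tap=shift 5; mill=shift 4; anneal=shift 3; grind=shift 2; bore=shift 1.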